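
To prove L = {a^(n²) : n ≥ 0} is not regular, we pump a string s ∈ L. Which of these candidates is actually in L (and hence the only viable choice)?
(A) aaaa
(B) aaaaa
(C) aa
(A) aaaa

The pumping lemma is applied to a string s that lies in L, so first check membership of each option:
- (A) aaaa has length 4 = 2², a perfect square, so it is in L ✓
- (B) aaaaa has length 5, strictly between 2² = 4 and 3² = 9, so it is not in L ✗
- (C) aa has length 2, strictly between 1² = 1 and 2² = 4, so it is not in L ✗

Only (A) aaaa is in L, so it is the only candidate that could play the role of s.
(In a complete proof one picks s in terms of the pumping length p so that |s| ≥ p is guaranteed; a fixed string like aaaa illustrates the shape of such an s.)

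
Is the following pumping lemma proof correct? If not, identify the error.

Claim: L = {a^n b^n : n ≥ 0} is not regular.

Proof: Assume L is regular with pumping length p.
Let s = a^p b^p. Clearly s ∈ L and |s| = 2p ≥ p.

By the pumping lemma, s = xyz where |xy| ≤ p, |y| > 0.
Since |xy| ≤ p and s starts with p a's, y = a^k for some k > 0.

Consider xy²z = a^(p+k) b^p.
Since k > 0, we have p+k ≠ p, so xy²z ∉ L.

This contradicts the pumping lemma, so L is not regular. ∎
The proof is correct.

This proof is valid because:
1. The string s = a^p b^p is correctly in L
2. The decomposition analysis is correct: y must consist only of a's
3. The contradiction is valid: pumping increases a's but not b's
4. The conclusion follows logically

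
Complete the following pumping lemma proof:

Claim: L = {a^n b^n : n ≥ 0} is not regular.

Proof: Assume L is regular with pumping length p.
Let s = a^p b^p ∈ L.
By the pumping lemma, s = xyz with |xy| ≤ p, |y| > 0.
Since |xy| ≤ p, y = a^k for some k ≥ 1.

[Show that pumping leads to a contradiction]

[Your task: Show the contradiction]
Consider xy²z = a^(p+k) b^p.

Since k ≥ 1, we have p + k > p.
So xy²z has more a's than b's: (p+k) a's vs p b's.
This means xy²z ∉ L because a^n b^n requires equal counts.

This contradicts the pumping lemma which states xy²z ∈ L.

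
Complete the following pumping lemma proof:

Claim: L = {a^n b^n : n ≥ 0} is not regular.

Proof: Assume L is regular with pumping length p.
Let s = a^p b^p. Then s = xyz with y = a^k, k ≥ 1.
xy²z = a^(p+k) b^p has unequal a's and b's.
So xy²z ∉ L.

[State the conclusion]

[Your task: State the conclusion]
This contradicts the pumping lemma for regular languages,
which guarantees xy^i z ∈ L for all i ≥ 0.

Since our assumption that L is regular leads to a contradiction,
we conclude that L = {a^n b^n : n ≥ 0} is NOT regular. ∎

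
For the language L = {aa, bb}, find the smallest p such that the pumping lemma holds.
p = 3

For a finite language L, the pumping lemma holds vacuously if p > max|s| for s ∈ L.

The longest string in L = {aa, bb} has length 2.
If p = 3, then no string s ∈ L has |s| ≥ p, so the condition is vacuously true.

The minimum pumping length is p = 3.

Why no smaller p works: for any p ≤ 2, the longest string s ∈ L has |s| = 2 ≥ p, so it would
have to be pumpable; but pumping up (i = 2, 3, ...) produces ever longer strings, which cannot all lie in the
finite language L. So the pumping property fails for every p ≤ 2.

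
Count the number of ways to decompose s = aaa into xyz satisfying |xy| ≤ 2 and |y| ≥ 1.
3

For s = 'aaa' with pumping length p = 2:

Constraints: |xy| ≤ 2, |y| > 0

Valid decompositions (|xy| ≤ p, |y| ≥ 1):
  • x='', y='a', z='aa'
  • x='a', y='a', z='a'
  • x='', y='aa', z='a'

Total count: 3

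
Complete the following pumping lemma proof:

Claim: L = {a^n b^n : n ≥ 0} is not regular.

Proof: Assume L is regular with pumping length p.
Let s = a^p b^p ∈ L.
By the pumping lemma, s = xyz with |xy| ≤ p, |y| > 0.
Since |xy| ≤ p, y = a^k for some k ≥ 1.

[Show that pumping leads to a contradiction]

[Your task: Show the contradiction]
Consider xy²z = a^(p+k) b^p.

Since k ≥ 1, we have p + k > p.
So xy²z has more a's than b's: (p+k) a's vs p b's.
This means xy²z ∉ L because a^n b^n requires equal counts.

This contradicts the pumping lemma which states xy²z ∈ L.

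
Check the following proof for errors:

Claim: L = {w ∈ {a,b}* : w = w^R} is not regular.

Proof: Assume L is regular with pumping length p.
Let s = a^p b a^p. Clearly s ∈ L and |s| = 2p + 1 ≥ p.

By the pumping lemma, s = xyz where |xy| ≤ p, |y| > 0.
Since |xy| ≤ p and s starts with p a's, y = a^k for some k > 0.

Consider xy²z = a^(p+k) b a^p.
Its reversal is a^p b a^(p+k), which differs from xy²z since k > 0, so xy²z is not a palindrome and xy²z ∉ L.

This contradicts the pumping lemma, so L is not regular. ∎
The proof is correct.

This proof is valid because:
1. s = a^p b a^p is in L and is chosen in terms of p, so |s| ≥ p holds for every p
2. The decomposition analysis is correct: |xy| ≤ p forces y to lie inside the leading a's
3. The contradiction is valid: a^(p+k) b a^p has more a's before the b than after it, so it is not a palindrome
4. The conclusion follows logically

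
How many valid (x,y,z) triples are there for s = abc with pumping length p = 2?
3

For s = 'abc' with pumping length p = 2:

Constraints: |xy| ≤ 2, |y| > 0

Valid decompositions (|xy| ≤ p, |y| ≥ 1):
  • x='', y='a', z='bc'
  • x='a', y='b', z='c'
  • x='', y='ab', z='c'

Total count: 3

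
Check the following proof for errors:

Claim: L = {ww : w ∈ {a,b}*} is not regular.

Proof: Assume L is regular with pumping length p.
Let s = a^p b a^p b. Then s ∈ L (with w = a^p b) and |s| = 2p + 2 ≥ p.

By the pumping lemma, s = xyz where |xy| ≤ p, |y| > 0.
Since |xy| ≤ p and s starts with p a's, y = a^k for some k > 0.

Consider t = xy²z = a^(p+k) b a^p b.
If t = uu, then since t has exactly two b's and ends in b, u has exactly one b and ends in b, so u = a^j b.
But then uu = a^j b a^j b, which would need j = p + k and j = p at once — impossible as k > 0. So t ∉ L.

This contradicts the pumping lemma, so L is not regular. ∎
The proof is correct.

This proof is valid because:
1. s = a^p b a^p b is in L and is chosen in terms of p, so |s| ≥ p holds for every p
2. The decomposition analysis is correct: |xy| ≤ p forces y to lie inside the leading a's
3. The contradiction is valid: the argument shows a^(p+k) b a^p b cannot be split into two equal halves
4. The conclusion follows logically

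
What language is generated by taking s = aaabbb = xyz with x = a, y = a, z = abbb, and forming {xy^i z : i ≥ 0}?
{xy^i z : i ≥ 0} = {a^(2+i) b^3 : i ≥ 0} = {aabbb, aaabbb, aaaabbb, ...}

With x = a, y = a, z = abbb: Starting with aaabbb and pumping the second 'a', we get strings with 2+i a's followed by 3 b's for i = 0, 1, 2, ...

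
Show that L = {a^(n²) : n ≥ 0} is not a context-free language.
Assume for contradiction that L is context-free, and let p ≥ 1 be the pumping length given by the pumping lemma for CFLs.
Choose s = a^(p²). Then s ∈ L and |s| = p² ≥ p.
By the CFL pumping lemma, s = uvxyz for some u, v, x, y, z with |vxy| ≤ p, |vy| ≥ 1, and uv^i xy^i z ∈ L for every i ≥ 0.
All symbols are a's, so only lengths matter: let k = |vy|, with 1 ≤ k ≤ |vxy| ≤ p.

Take i = 2: |uv²xy²z| = p² + k, and p² < p² + k ≤ p² + p < (p + 1)².
So the length lies strictly between consecutive squares and is not a perfect square; uv²xy²z ∉ L.

This contradicts the CFL pumping lemma, which requires uv^i xy^i z ∈ L for all i ≥ 0.
Hence L = {a^(n²) : n ≥ 0} is not context-free. ∎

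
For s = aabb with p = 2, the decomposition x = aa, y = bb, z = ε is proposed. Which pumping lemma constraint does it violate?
Violated: |xy| ≤ p

The decomposition x = aa, y = bb, z = ε for s = aabb with p = 2
violates the constraint: |xy| ≤ p

|xy| = |aabb| = 4 > 2 = p. The decomposition puts too many characters in xy.

Pumping lemma constraints:
1. xyz = s (decomposition is valid)
2. |xy| ≤ p
3. |y| > 0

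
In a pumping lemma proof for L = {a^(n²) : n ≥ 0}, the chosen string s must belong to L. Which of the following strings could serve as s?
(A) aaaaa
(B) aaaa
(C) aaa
(B) aaaa

The pumping lemma is applied to a string s that lies in L, so first check membership of each option:
- (A) aaaaa has length 5, strictly between 2² = 4 and 3² = 9, so it is not in L ✗
- (B) aaaa has length 4 = 2², a perfect square, so it is in L ✓
- (C) aaa has length 3, strictly between 1² = 1 and 2² = 4, so it is not in L ✗

Only (B) aaaa is in L, so it is the only candidate that could play the role of s.
(In a complete proof one picks s in terms of the pumping length p so that |s| ≥ p is guaranteed; a fixed string like aaaa illustrates the shape of such an s.)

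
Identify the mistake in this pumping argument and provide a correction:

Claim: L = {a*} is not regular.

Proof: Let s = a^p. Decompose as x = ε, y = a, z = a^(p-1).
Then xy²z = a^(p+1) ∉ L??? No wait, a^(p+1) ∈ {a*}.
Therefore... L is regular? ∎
Error: The proof attempts to show a*  is not regular, but a* IS regular!

Correction: a* is a regular language (recognized by a simple DFA with one accepting state and self-loop on 'a'). The pumping lemma can only prove non-regularity, not regularity. For regular languages, pumping always works.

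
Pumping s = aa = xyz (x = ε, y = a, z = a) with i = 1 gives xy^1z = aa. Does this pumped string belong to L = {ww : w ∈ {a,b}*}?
Yes

xy¹z = ε · a · a = aa.
aa splits into halves a · a, which are equal, so it is in L (w = a).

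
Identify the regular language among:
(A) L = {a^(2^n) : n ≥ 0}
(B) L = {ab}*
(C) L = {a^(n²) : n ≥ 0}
(B) {ab}*

(B) L = {ab}* is regular.

This can be recognized by a finite automaton (DFA/NFA).
Regular expressions like {ab}* define regular languages.

The other choices are not regular:
- {a^(n²) : n ≥ 0}: After pumping, length is no longer a perfect square
- {a^(2^n) : n ≥ 0}: After pumping, length is no longer a power of 2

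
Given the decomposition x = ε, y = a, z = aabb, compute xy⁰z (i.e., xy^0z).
aabb

Given x = '', y = 'a', z = 'aabb' and i = 0:

xy^0z = x + y·y·...·y (0 times) + z
       = '' + 'a'^0 + 'aabb'
       = '' + '' + 'aabb'
       = 'aabb'

The pumped string is 'aabb' with length 4.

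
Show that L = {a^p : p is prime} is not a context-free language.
Assume for contradiction that L is context-free, and let p ≥ 1 be the pumping length given by the pumping lemma for CFLs.
Choose a prime q with q ≥ p and let s = a^q. Then s ∈ L and |s| = q ≥ p.
By the CFL pumping lemma, s = uvxyz for some u, v, x, y, z with |vxy| ≤ p, |vy| ≥ 1, and uv^i xy^i z ∈ L for every i ≥ 0.
All symbols are a's, so only lengths matter: let k = |vy|, with 1 ≤ k ≤ p. Then |uv^i xy^i z| = q + (i − 1)k.

Take i = q + 1: the length is q + qk = q(k + 1).
Both factors satisfy q ≥ 2 and k + 1 ≥ 2, so q(k + 1) is composite and uv^(q+1) xy^(q+1) z ∉ L.

This contradicts the CFL pumping lemma, which requires uv^i xy^i z ∈ L for all i ≥ 0.
Hence L = {a^p : p is prime} is not context-free. ∎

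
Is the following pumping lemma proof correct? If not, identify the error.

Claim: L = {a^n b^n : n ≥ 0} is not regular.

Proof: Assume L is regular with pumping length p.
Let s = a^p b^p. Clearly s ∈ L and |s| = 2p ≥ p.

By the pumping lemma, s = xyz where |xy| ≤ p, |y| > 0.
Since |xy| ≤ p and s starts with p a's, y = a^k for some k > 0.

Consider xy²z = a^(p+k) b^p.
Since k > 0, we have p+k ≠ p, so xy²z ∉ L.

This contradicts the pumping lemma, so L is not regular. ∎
The proof is correct.

This proof is valid because:
1. The string s = a^p b^p is correctly in L
2. The decomposition analysis is correct: y must consist only of a's
3. The contradiction is valid: pumping increases a's but not b's
4. The conclusion follows logically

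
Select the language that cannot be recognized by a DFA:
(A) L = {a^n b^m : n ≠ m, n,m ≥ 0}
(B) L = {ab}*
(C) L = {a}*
(A) {a^n b^m : n ≠ m, n,m ≥ 0}

(A) L = {a^n b^m : n ≠ m, n,m ≥ 0} is NOT regular.

The pumping lemma can be used to prove this:
After pumping a's, we can make n = m

The other languages are regular because they can be recognized by finite automata.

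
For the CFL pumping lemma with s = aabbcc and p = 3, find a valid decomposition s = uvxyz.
u='aa', v='b', x='b', y='c', z='c'

For s = aabbcc with pumping length p = 3:

One valid decomposition:
- u = 'aa'
- v = 'b'
- x = 'b'
- y = 'c'
- z = 'c'

Verification:
- uvxyz = 'aa' + 'b' + 'b' + 'c' + 'c' = aabbcc ✓
- |vxy| = |'bbc'| = 3 ≤ 3 ✓
- |vy| = |'bc'| = 2 > 0 ✓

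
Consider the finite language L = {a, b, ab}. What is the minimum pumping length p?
p = 3

For a finite language L, the pumping lemma holds vacuously if p > max|s| for s ∈ L.

The longest string in L = {a, b, ab} has length 2.
If p = 3, then no string s ∈ L has |s| ≥ p, so the condition is vacuously true.

The minimum pumping length is p = 3.

Why no smaller p works: for any p ≤ 2, the longest string s ∈ L has |s| = 2 ≥ p, so it would
have to be pumpable; but pumping up (i = 2, 3, ...) produces ever longer strings, which cannot all lie in the
finite language L. So the pumping property fails for every p ≤ 2.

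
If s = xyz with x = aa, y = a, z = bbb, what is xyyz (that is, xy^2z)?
aaaabbb

Given x = 'aa', y = 'a', z = 'bbb' and i = 2:

xy^2z = x + y·y·...·y (2 times) + z
       = 'aa' + 'a'^2 + 'bbb'
       = 'aa' + 'aa' + 'bbb'
       = 'aaaabbb'

The pumped string is 'aaaabbb' with length 7.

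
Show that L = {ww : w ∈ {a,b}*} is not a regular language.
Assume for contradiction that L is regular, and let p ≥ 1 be the pumping length given by the pumping lemma.
Choose s = a^p b a^p b. Then s ∈ L (take w = a^p b) and |s| = 2p + 2 ≥ p.
By the pumping lemma, s = xyz for some x, y, z with |xy| ≤ p, |y| ≥ 1, and xy^i z ∈ L for every i ≥ 0.
Since |xy| ≤ p and the first p symbols of s are all a's, y = a^k for some k with 1 ≤ k ≤ p.

Take i = 2: t = xy²z = a^(p + k) b a^p b.
Suppose t = uu for some string u. The string t contains exactly two b's and ends in b, so u contains exactly one b and ends in b; hence u = a^j b for some j, and uu = a^j b a^j b. Comparing with t = a^(p + k) b a^p b forces j = p + k (first block) and j = p (second block), which is impossible since k ≥ 1. So t ∉ L.

This contradicts the pumping lemma, which requires xy^i z ∈ L for all i ≥ 0.
Hence L = {ww : w ∈ {a,b}*} is not regular. ∎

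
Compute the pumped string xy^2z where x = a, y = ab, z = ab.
aababab

Given x = 'a', y = 'ab', z = 'ab' and i = 2:

xy^2z = x + y·y·...·y (2 times) + z
       = 'a' + 'ab'^2 + 'ab'
       = 'a' + 'abab' + 'ab'
       = 'aababab'

The pumped string is 'aababab' with length 7.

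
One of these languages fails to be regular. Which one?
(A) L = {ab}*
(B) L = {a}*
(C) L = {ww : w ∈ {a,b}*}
(C) {ww : w ∈ {a,b}*}

(C) L = {ww : w ∈ {a,b}*} is NOT regular.

The pumping lemma can be used to prove this:
After pumping, the two halves no longer match

The other languages are regular because they can be recognized by finite automata.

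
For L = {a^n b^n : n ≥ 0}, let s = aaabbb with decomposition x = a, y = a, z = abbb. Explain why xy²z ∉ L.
xy²z = aaaabbb ∉ L

Pumping with i = 2 replaces y = a by y² = aa:
- Original: s = xyz = aaabbb; aaabbb = a^3 b^3 has equal counts (3 = 3), so it is in L
- Pumped: xy²z = a · aa · abbb = aaaabbb
- aaaabbb has 4 a's and 3 b's; 4 ≠ 3, so it is not in L

The pumping lemma would require xy²z ∈ L, so this decomposition yields a contradiction.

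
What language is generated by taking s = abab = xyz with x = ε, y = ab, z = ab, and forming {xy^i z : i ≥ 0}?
{xy^i z : i ≥ 0} = {(ab)^(i+1) : i ≥ 0} = {ab, abab, ababab, ...}

With x = ε, y = ab, z = ab: Pumping 'ab' gives strings of alternating a's and b's.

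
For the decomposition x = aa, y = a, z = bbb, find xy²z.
aaaabbb

Given x = 'aa', y = 'a', z = 'bbb' and i = 2:

xy^2z = x + y·y·...·y (2 times) + z
       = 'aa' + 'a'^2 + 'bbb'
       = 'aa' + 'aa' + 'bbb'
       = 'aaaabbb'

The pumped string is 'aaaabbb' with length 7.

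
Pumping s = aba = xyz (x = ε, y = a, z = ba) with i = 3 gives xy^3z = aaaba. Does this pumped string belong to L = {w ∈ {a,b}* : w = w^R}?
No

xy³z = ε · aaa · ba = aaaba.
aaaba reversed is abaaa ≠ aaaba, so it is not a palindrome and is not in L.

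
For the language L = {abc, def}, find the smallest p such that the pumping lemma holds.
p = 4

For a finite language L, the pumping lemma holds vacuously if p > max|s| for s ∈ L.

The longest string in L = {abc, def} has length 3.
If p = 4, then no string s ∈ L has |s| ≥ p, so the condition is vacuously true.

The minimum pumping length is p = 4.

Why no smaller p works: for any p ≤ 3, the longest string s ∈ L has |s| = 3 ≥ p, so it would
have to be pumpable; but pumping up (i = 2, 3, ...) produces ever longer strings, which cannot all lie in the
finite language L. So the pumping property fails for every p ≤ 3.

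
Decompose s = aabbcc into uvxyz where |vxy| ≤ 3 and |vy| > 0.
u='aa', v='b', x='b', y='c', z='c'

For s = aabbcc with pumping length p = 3:

One valid decomposition:
- u = 'aa'
- v = 'b'
- x = 'b'
- y = 'c'
- z = 'c'

Verification:
- uvxyz = 'aa' + 'b' + 'b' + 'c' + 'c' = aabbcc ✓
- |vxy| = |'bbc'| = 3 ≤ 3 ✓
- |vy| = |'bc'| = 2 > 0 ✓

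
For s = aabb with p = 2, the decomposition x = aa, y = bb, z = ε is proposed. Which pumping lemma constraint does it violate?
Violated: |xy| ≤ p

The decomposition x = aa, y = bb, z = ε for s = aabb with p = 2
violates the constraint: |xy| ≤ p

|xy| = |aabb| = 4 > 2 = p. The decomposition puts too many characters in xy.

Pumping lemma constraints:
1. xyz = s (decomposition is valid)
2. |xy| ≤ p
3. |y| > 0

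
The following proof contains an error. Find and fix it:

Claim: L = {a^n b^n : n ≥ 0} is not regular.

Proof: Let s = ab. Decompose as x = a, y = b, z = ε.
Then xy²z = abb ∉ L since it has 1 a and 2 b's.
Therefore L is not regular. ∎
Error: The string s = ab might be shorter than the pumping length p.

Correction: Choose s = a^p b^p to ensure |s| ≥ p. Also, the decomposition is wrong: with |xy| ≤ p, y cannot include b's when s starts with p a's.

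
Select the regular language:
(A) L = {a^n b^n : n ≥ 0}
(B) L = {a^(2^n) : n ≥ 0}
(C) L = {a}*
(C) {a}*

(C) L = {a}* is regular.

This can be recognized by a finite automaton (DFA/NFA).
Regular expressions like {a}* define regular languages.

The other choices are not regular:
- {a^n b^n : n ≥ 0}: After pumping, the number of a's and b's become unequal
- {a^(2^n) : n ≥ 0}: After pumping, length is no longer a power of 2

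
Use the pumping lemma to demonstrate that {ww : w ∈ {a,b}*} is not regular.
Assume for contradiction that L is regular, and let p ≥ 1 be the pumping length given by the pumping lemma.
Choose s = a^p b a^p b. Then s ∈ L (take w = a^p b) and |s| = 2p + 2 ≥ p.
By the pumping lemma, s = xyz for some x, y, z with |xy| ≤ p, |y| ≥ 1, and xy^i z ∈ L for every i ≥ 0.
Since |xy| ≤ p and the first p symbols of s are all a's, y = a^k for some k with 1 ≤ k ≤ p.

Take i = 2: t = xy²z = a^(p + k) b a^p b.
Suppose t = uu for some string u. The string t contains exactly two b's and ends in b, so u contains exactly one b and ends in b; hence u = a^j b for some j, and uu = a^j b a^j b. Comparing with t = a^(p + k) b a^p b forces j = p + k (first block) and j = p (second block), which is impossible since k ≥ 1. So t ∉ L.

This contradicts the pumping lemma, which requires xy^i z ∈ L for all i ≥ 0.
Hence L = {ww : w ∈ {a,b}*} is not regular. ∎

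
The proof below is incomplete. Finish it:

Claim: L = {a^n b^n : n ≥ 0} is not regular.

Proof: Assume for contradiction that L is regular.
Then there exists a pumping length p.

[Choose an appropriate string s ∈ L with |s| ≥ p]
s = a^p b^p

This string is in L (has equal a's and b's) and has length 2p ≥ p.
Any decomposition xyz with |xy| ≤ p means y consists only of a's,
so pumping will unbalance the counts.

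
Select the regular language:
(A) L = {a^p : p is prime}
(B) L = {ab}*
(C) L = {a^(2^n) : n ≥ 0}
(B) {ab}*

(B) L = {ab}* is regular.

This can be recognized by a finite automaton (DFA/NFA).
Regular expressions like {ab}* define regular languages.

The other choices are not regular:
- {a^(2^n) : n ≥ 0}: After pumping, length is no longer a power of 2
- {a^p : p is prime}: After pumping, the length becomes composite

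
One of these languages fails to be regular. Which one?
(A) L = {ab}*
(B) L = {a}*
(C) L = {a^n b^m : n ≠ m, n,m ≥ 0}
(C) {a^n b^m : n ≠ m, n,m ≥ 0}

(C) L = {a^n b^m : n ≠ m, n,m ≥ 0} is NOT regular.

The pumping lemma can be used to prove this:
After pumping a's, we can make n = m

The other languages are regular because they can be recognized by finite automata.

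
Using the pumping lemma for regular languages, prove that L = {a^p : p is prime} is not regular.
Assume for contradiction that L is regular, and let p ≥ 1 be the pumping length given by the pumping lemma.
Choose a prime q with q ≥ p (one exists because there are infinitely many primes) and let s = a^q. Then s ∈ L and |s| = q ≥ p.
By the pumping lemma, s = xyz for some x, y, z with |xy| ≤ p, |y| ≥ 1, and xy^i z ∈ L for every i ≥ 0.
Here y = a^k for some k with 1 ≤ k ≤ p, and xy^i z = a^(q + (i − 1)k) for every i ≥ 0.

Take i = q + 1: |xy^(q+1) z| = q + qk = q(k + 1).
Both factors satisfy q ≥ 2 and k + 1 ≥ 2, so q(k + 1) is composite, and xy^(q+1) z ∉ L.

This contradicts the pumping lemma, which requires xy^i z ∈ L for all i ≥ 0.
Hence L = {a^p : p is prime} is not regular. ∎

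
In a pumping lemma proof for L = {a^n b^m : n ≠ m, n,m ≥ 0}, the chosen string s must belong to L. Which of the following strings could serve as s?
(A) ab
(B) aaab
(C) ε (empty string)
(B) aaab

The pumping lemma is applied to a string s that lies in L, so first check membership of each option:
- (A) ab = a^1 b^1 has n = m = 1, so it is not in L ✗
- (B) aaab = a^3 b^1 with 3 ≠ 1, so it is in L ✓
- (C) ε = a^0 b^0 has n = m = 0, so it is not in L ✗

Only (B) aaab is in L, so it is the only candidate that could play the role of s.
(In a complete proof one picks s in terms of the pumping length p so that |s| ≥ p is guaranteed; a fixed string like aaab illustrates the shape of such an s.)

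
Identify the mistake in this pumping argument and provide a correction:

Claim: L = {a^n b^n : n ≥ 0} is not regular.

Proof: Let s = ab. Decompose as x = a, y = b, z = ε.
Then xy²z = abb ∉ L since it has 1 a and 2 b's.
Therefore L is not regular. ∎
Error: The string s = ab might be shorter than the pumping length p.

Correction: Choose s = a^p b^p to ensure |s| ≥ p. Also, the decomposition is wrong: with |xy| ≤ p, y cannot include b's when s starts with p a's.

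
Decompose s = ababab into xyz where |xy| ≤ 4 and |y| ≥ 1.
x = 'ab', y = 'a', z = 'bab'

For s = ababab and p = 4, one valid decomposition is:
- x = 'ab' (length 2)
- y = 'a' (length 1)
- z = 'bab' (length 3)

Verification:
- xyz = 'ab' + 'a' + 'bab' = ababab ✓
- |xy| = 3 ≤ 4 ✓
- |y| = 1 > 0 ✓

All pumping lemma constraints are satisfied.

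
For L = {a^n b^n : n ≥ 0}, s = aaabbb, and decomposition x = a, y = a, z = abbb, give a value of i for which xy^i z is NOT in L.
i = 0

xy⁰z = a · ε · abbb = aabbb; aabbb has 2 a's and 3 b's; 2 ≠ 3, so it is not in L.
(Other choices also work, e.g. i = 2, 3; only i = 1 is guaranteed to stay in L since xy¹z = s.)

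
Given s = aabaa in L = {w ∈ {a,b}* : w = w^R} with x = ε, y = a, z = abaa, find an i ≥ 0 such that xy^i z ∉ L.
i = 0

xy⁰z = ε · ε · abaa = abaa; abaa reversed is aaba ≠ abaa, so it is not a palindrome and is not in L.
(Other choices also work, e.g. i = 2, 3; only i = 1 is guaranteed to stay in L since xy¹z = s.)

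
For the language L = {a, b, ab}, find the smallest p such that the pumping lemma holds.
p = 3

For a finite language L, the pumping lemma holds vacuously if p > max|s| for s ∈ L.

The longest string in L = {a, b, ab} has length 2.
If p = 3, then no string s ∈ L has |s| ≥ p, so the condition is vacuously true.

The minimum pumping length is p = 3.

Why no smaller p works: for any p ≤ 2, the longest string s ∈ L has |s| = 2 ≥ p, so it would
have to be pumpable; but pumping up (i = 2, 3, ...) produces ever longer strings, which cannot all lie in the
finite language L. So the pumping property fails for every p ≤ 2.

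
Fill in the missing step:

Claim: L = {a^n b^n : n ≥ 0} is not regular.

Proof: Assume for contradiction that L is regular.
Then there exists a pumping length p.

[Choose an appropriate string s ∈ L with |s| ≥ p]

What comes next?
s = a^p b^p

This string is in L (has equal a's and b's) and has length 2p ≥ p.
Any decomposition xyz with |xy| ≤ p means y consists only of a's,
so pumping will unbalance the counts.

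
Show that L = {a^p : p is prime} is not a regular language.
Assume for contradiction that L is regular, and let p ≥ 1 be the pumping length given by the pumping lemma.
Choose a prime q with q ≥ p (one exists because there are infinitely many primes) and let s = a^q. Then s ∈ L and |s| = q ≥ p.
By the pumping lemma, s = xyz for some x, y, z with |xy| ≤ p, |y| ≥ 1, and xy^i z ∈ L for every i ≥ 0.
Here y = a^k for some k with 1 ≤ k ≤ p, and xy^i z = a^(q + (i − 1)k) for every i ≥ 0.

Take i = q + 1: |xy^(q+1) z| = q + qk = q(k + 1).
Both factors satisfy q ≥ 2 and k + 1 ≥ 2, so q(k + 1) is composite, and xy^(q+1) z ∉ L.

This contradicts the pumping lemma, which requires xy^i z ∈ L for all i ≥ 0.
Hence L = {a^p : p is prime} is not regular. ∎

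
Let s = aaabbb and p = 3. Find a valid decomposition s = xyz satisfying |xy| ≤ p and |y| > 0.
x = '', y = 'a', z = 'aabbb'

For s = aaabbb and p = 3, one valid decomposition is:
- x = '' (length 0)
- y = 'a' (length 1)
- z = 'aabbb' (length 5)

Verification:
- xyz = '' + 'a' + 'aabbb' = aaabbb ✓
- |xy| = 1 ≤ 3 ✓
- |y| = 1 > 0 ✓

All pumping lemma constraints are satisfied.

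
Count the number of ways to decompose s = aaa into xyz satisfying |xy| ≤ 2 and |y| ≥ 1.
3

For s = 'aaa' with pumping length p = 2:

Constraints: |xy| ≤ 2, |y| > 0

Valid decompositions (|xy| ≤ p, |y| ≥ 1):
  • x='', y='a', z='aa'
  • x='a', y='a', z='a'
  • x='', y='aa', z='a'

Total count: 3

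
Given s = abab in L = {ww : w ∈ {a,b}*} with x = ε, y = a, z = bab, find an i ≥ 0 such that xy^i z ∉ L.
i = 2

xy²z = ε · aa · bab = aabab; aabab has odd length 5, so it cannot be written as ww and is not in L.
(Other choices also work, e.g. i = 0, 3; only i = 1 is guaranteed to stay in L since xy¹z = s.)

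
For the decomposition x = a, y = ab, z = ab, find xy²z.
aababab

Given x = 'a', y = 'ab', z = 'ab' and i = 2:

xy^2z = x + y·y·...·y (2 times) + z
       = 'a' + 'ab'^2 + 'ab'
       = 'a' + 'abab' + 'ab'
       = 'aababab'

The pumped string is 'aababab' with length 7.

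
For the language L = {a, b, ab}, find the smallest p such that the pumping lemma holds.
p = 3

For a finite language L, the pumping lemma holds vacuously if p > max|s| for s ∈ L.

The longest string in L = {a, b, ab} has length 2.
If p = 3, then no string s ∈ L has |s| ≥ p, so the condition is vacuously true.

The minimum pumping length is p = 3.

Why no smaller p works: for any p ≤ 2, the longest string s ∈ L has |s| = 2 ≥ p, so it would
have to be pumpable; but pumping up (i = 2, 3, ...) produces ever longer strings, which cannot all lie in the
finite language L. So the pumping property fails for every p ≤ 2.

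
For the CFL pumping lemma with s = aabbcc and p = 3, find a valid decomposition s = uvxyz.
u='aa', v='b', x='b', y='c', z='c'

For s = aabbcc with pumping length p = 3:

One valid decomposition:
- u = 'aa'
- v = 'b'
- x = 'b'
- y = 'c'
- z = 'c'

Verification:
- uvxyz = 'aa' + 'b' + 'b' + 'c' + 'c' = aabbcc ✓
- |vxy| = |'bbc'| = 3 ≤ 3 ✓
- |vy| = |'bc'| = 2 > 0 ✓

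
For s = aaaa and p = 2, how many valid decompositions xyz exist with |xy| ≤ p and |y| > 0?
3

For s = 'aaaa' with pumping length p = 2:

Constraints: |xy| ≤ 2, |y| > 0

Valid decompositions (|xy| ≤ p, |y| ≥ 1):
  • x='', y='a', z='aaa'
  • x='a', y='a', z='aa'
  • x='', y='aa', z='aa'

Total count: 3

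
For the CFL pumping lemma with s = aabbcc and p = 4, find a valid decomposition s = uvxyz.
u='a', v='a', x='bb', y='c', z='c'

For s = aabbcc with pumping length p = 4:

One valid decomposition:
- u = 'a'
- v = 'a'
- x = 'bb'
- y = 'c'
- z = 'c'

Verification:
- uvxyz = 'a' + 'a' + 'bb' + 'c' + 'c' = aabbcc ✓
- |vxy| = |'abbc'| = 4 ≤ 4 ✓
- |vy| = |'ac'| = 2 > 0 ✓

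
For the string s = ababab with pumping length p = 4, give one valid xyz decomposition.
x = '', y = 'abab', z = 'ab'

For s = ababab and p = 4, one valid decomposition is:
- x = '' (length 0)
- y = 'abab' (length 4)
- z = 'ab' (length 2)

Verification:
- xyz = '' + 'abab' + 'ab' = ababab ✓
- |xy| = 4 ≤ 4 ✓
- |y| = 4 > 0 ✓

All pumping lemma constraints are satisfied.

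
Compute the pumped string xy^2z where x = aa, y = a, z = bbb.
aaaabbb

Given x = 'aa', y = 'a', z = 'bbb' and i = 2:

xy^2z = x + y·y·...·y (2 times) + z
       = 'aa' + 'a'^2 + 'bbb'
       = 'aa' + 'aa' + 'bbb'
       = 'aaaabbb'

The pumped string is 'aaaabbb' with length 7.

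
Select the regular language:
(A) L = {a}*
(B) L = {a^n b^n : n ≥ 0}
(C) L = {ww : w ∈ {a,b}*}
(A) {a}*

(A) L = {a}* is regular.

This can be recognized by a finite automaton (DFA/NFA).
Regular expressions like {a}* define regular languages.

The other choices are not regular:
- {ww : w ∈ {a,b}*}: After pumping, the two halves no longer match
- {a^n b^n : n ≥ 0}: After pumping, the number of a's and b's become unequal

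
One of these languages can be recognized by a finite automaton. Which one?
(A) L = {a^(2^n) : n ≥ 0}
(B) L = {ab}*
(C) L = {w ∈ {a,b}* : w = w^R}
(B) {ab}*

(B) L = {ab}* is regular.

This can be recognized by a finite automaton (DFA/NFA).
Regular expressions like {ab}* define regular languages.

The other choices are not regular:
- {a^(2^n) : n ≥ 0}: After pumping, length is no longer a power of 2
- {w ∈ {a,b}* : w = w^R}: After pumping, the string is no longer symmetric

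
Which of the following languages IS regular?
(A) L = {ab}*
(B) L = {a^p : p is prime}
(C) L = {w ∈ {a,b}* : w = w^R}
(A) {ab}*

(A) L = {ab}* is regular.

This can be recognized by a finite automaton (DFA/NFA).
Regular expressions like {ab}* define regular languages.

The other choices are not regular:
- {w ∈ {a,b}* : w = w^R}: After pumping, the string is no longer symmetric
- {a^p : p is prime}: After pumping, the length becomes composite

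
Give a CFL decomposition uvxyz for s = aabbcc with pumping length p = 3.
u='aa', v='b', x='b', y='c', z='c'

For s = aabbcc with pumping length p = 3:

One valid decomposition:
- u = 'aa'
- v = 'b'
- x = 'b'
- y = 'c'
- z = 'c'

Verification:
- uvxyz = 'aa' + 'b' + 'b' + 'c' + 'c' = aabbcc ✓
- |vxy| = |'bbc'| = 3 ≤ 3 ✓
- |vy| = |'bc'| = 2 > 0 ✓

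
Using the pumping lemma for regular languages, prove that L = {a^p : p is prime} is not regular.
Assume for contradiction that L is regular, and let p ≥ 1 be the pumping length given by the pumping lemma.
Choose a prime q with q ≥ p (one exists because there are infinitely many primes) and let s = a^q. Then s ∈ L and |s| = q ≥ p.
By the pumping lemma, s = xyz for some x, y, z with |xy| ≤ p, |y| ≥ 1, and xy^i z ∈ L for every i ≥ 0.
Here y = a^k for some k with 1 ≤ k ≤ p, and xy^i z = a^(q + (i − 1)k) for every i ≥ 0.

Take i = q + 1: |xy^(q+1) z| = q + qk = q(k + 1).
Both factors satisfy q ≥ 2 and k + 1 ≥ 2, so q(k + 1) is composite, and xy^(q+1) z ∉ L.

This contradicts the pumping lemma, which requires xy^i z ∈ L for all i ≥ 0.
Hence L = {a^p : p is prime} is not regular. ∎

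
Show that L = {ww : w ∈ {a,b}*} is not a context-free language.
Assume for contradiction that L is context-free, and let p ≥ 1 be the pumping length given by the pumping lemma for CFLs.
Choose s = a^p b^p a^p b^p. Then s ∈ L (take w = a^p b^p) and |s| = 4p ≥ p.
By the CFL pumping lemma, s = uvxyz for some u, v, x, y, z with |vxy| ≤ p, |vy| ≥ 1, and uv^i xy^i z ∈ L for every i ≥ 0.

Write s as four blocks A₁ B₁ A₂ B₂ with A₁ = A₂ = a^p and B₁ = B₂ = b^p. Since |vxy| ≤ p, the window vxy lies inside at most two adjacent blocks. Take i = 0 and let t = uxz, so |t| = 4p − |vy| with 1 ≤ |vy| ≤ p. If |t| is odd, t ∉ L immediately, so assume |vy| is even (hence |vy| ≥ 2) and |t|/2 = 2p − |vy|/2, which satisfies p ≤ |t|/2 ≤ 2p − 1.

Case 1 (vxy inside A₁B₁): t = a^(p−j) b^(p−l) a^p b^p with j + l = |vy|. The second half of t has length < 2p, so it is a suffix of the trailing a^p b^p and ends in b; the first half is a^(p−j) b^(p−l) a^((j+l)/2), which ends in a because (j+l)/2 ≥ 1. The halves differ, so t ∉ L.

Case 2 (vxy inside B₁A₂, straddling the middle): t = a^p b^(p−j) a^(p−l) b^p with j + l = |vy|. If t = ww, then w is a prefix of t of length ≥ p, so w begins with a^p; and w is a suffix of t of length ≥ p, so w ends with b^p. That forces |w| ≥ 2p, contradicting |w| = |t|/2 ≤ 2p − 1. So t ∉ L.

Case 3 (vxy inside A₂B₂): t = a^p b^p a^(p−j) b^(p−l) with j + l = |vy|. The first half of t is a prefix of a^p b^p, so it begins with a; the second half is b^((j+l)/2) a^(p−j) b^(p−l), which begins with b. The halves differ, so t ∉ L.

In every case uv⁰xy⁰z = uxz ∉ L.

This contradicts the CFL pumping lemma, which requires uv^i xy^i z ∈ L for all i ≥ 0.
Hence L = {ww : w ∈ {a,b}*} is not context-free. ∎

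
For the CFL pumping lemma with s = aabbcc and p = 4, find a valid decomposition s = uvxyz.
u='a', v='a', x='bb', y='c', z='c'

For s = aabbcc with pumping length p = 4:

One valid decomposition:
- u = 'a'
- v = 'a'
- x = 'bb'
- y = 'c'
- z = 'c'

Verification:
- uvxyz = 'a' + 'a' + 'bb' + 'c' + 'c' = aabbcc ✓
- |vxy| = |'abbc'| = 4 ≤ 4 ✓
- |vy| = |'ac'| = 2 > 0 ✓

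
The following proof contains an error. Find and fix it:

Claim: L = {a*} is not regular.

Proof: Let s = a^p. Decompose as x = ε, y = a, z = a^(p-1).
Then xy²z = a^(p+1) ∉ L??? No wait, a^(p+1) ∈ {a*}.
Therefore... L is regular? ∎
Error: The proof attempts to show a*  is not regular, but a* IS regular!

Correction: a* is a regular language (recognized by a simple DFA with one accepting state and self-loop on 'a'). The pumping lemma can only prove non-regularity, not regularity. For regular languages, pumping always works.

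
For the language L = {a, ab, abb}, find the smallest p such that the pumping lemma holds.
p = 4

For a finite language L, the pumping lemma holds vacuously if p > max|s| for s ∈ L.

The longest string in L = {a, ab, abb} has length 3.
If p = 4, then no string s ∈ L has |s| ≥ p, so the condition is vacuously true.

The minimum pumping length is p = 4.

Why no smaller p works: for any p ≤ 3, the longest string s ∈ L has |s| = 3 ≥ p, so it would
have to be pumpable; but pumping up (i = 2, 3, ...) produces ever longer strings, which cannot all lie in the
finite language L. So the pumping property fails for every p ≤ 3.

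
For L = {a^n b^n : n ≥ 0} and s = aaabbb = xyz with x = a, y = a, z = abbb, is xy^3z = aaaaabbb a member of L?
No

xy³z = a · aaa · abbb = aaaaabbb.
aaaaabbb has 5 a's and 3 b's; 5 ≠ 3, so it is not in L.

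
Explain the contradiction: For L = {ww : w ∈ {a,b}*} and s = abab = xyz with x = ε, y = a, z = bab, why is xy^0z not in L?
xy⁰z = bab ∉ L

Pumping with i = 0 replaces y = a by y⁰ = ε:
- Original: s = xyz = abab; abab splits into halves ab · ab, which are equal, so it is in L (w = ab)
- Pumped: xy⁰z = ε · ε · bab = bab
- bab has odd length 3, so it cannot be written as ww and is not in L

The pumping lemma would require xy⁰z ∈ L, so this decomposition yields a contradiction.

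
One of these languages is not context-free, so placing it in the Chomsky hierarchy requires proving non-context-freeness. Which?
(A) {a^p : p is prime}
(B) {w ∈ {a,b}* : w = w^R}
(A) {a^p : p is prime}

(A) {a^p : p is prime} requires the CFL pumping lemma.

- {w ∈ {a,b}* : w = w^R} is context-free (but not regular)
  • Can be shown non-regular with the regular pumping lemma
  • After pumping, the string is no longer symmetric

- {a^p : p is prime} is NOT context-free
  • Requires the CFL pumping lemma to prove
  • The CFL pumping lemma also fails because prime gaps are unbounded

The CFL pumping lemma is "stronger" in that it can prove non-membership
in the larger class of context-free languages.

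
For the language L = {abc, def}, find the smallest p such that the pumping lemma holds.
p = 4

For a finite language L, the pumping lemma holds vacuously if p > max|s| for s ∈ L.

The longest string in L = {abc, def} has length 3.
If p = 4, then no string s ∈ L has |s| ≥ p, so the condition is vacuously true.

The minimum pumping length is p = 4.

Why no smaller p works: for any p ≤ 3, the longest string s ∈ L has |s| = 3 ≥ p, so it would
have to be pumpable; but pumping up (i = 2, 3, ...) produces ever longer strings, which cannot all lie in the
finite language L. So the pumping property fails for every p ≤ 3.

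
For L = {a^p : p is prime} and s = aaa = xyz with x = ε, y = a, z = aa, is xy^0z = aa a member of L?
Yes

xy⁰z = ε · ε · aa = aa.
aa has length 2, which is prime, so it is in L.
(A single pumped string landing in L is not a contradiction by itself; a non-regularity proof needs some i for which xy^i z ∉ L, for every admissible decomposition.)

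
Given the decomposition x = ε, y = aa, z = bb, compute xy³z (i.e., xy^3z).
aaaaaabb

Given x = '', y = 'aa', z = 'bb' and i = 3:

xy^3z = x + y·y·...·y (3 times) + z
       = '' + 'aa'^3 + 'bb'
       = '' + 'aaaaaa' + 'bb'
       = 'aaaaaabb'

The pumped string is 'aaaaaabb' with length 8.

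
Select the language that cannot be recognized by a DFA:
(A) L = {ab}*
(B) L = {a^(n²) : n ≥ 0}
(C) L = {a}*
(B) {a^(n²) : n ≥ 0}

(B) L = {a^(n²) : n ≥ 0} is NOT regular.

The pumping lemma can be used to prove this:
After pumping, length is no longer a perfect square

The other languages are regular because they can be recognized by finite automata.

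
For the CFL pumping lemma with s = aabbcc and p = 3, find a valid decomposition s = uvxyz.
u='aa', v='b', x='b', y='c', z='c'

For s = aabbcc with pumping length p = 3:

One valid decomposition:
- u = 'aa'
- v = 'b'
- x = 'b'
- y = 'c'
- z = 'c'

Verification:
- uvxyz = 'aa' + 'b' + 'b' + 'c' + 'c' = aabbcc ✓
- |vxy| = |'bbc'| = 3 ≤ 3 ✓
- |vy| = |'bc'| = 2 > 0 ✓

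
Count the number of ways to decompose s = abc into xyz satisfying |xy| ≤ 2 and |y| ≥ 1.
3

For s = 'abc' with pumping length p = 2:

Constraints: |xy| ≤ 2, |y| > 0

Valid decompositions (|xy| ≤ p, |y| ≥ 1):
  • x='', y='a', z='bc'
  • x='a', y='b', z='c'
  • x='', y='ab', z='c'

Total count: 3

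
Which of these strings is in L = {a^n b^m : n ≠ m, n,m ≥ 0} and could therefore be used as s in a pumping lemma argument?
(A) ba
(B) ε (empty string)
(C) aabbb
(C) aabbb

The pumping lemma is applied to a string s that lies in L, so first check membership of each option:
- (A) ba has an a after a b, so it is not of the form a^n b^m and is not in L ✗
- (B) ε = a^0 b^0 has n = m = 0, so it is not in L ✗
- (C) aabbb = a^2 b^3 with 2 ≠ 3, so it is in L ✓

Only (C) aabbb is in L, so it is the only candidate that could play the role of s.
(In a complete proof one picks s in terms of the pumping length p so that |s| ≥ p is guaranteed; a fixed string like aabbb illustrates the shape of such an s.)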